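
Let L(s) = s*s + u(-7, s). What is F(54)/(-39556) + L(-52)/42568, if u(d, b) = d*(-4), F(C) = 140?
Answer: 6381717/105238738 ≈ 0.060640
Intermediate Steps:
u(d, b) = -4*d
L(s) = 28 + s² (L(s) = s*s - 4*(-7) = s² + 28 = 28 + s²)
F(54)/(-39556) + L(-52)/42568 = 140/(-39556) + (28 + (-52)²)/42568 = 140*(-1/39556) + (28 + 2704)*(1/42568) = -35/9889 + 2732*(1/42568) = -35/9889 + 683/10642 = 6381717/105238738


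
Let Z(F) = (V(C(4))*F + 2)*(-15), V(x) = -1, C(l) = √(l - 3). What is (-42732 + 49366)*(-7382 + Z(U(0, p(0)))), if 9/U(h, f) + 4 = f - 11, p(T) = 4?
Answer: -541778878/11 ≈ -4.9253e+7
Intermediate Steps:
C(l) = √(-3 + l)
U(h, f) = 9/(-15 + f) (U(h, f) = 9/(-4 + (f - 11)) = 9/(-4 + (-11 + f)) = 9/(-15 + f))
Z(F) = -30 + 15*F (Z(F) = (-F + 2)*(-15) = (2 - F)*(-15) = -30 + 15*F)
(-42732 + 49366)*(-7382 + Z(U(0, p(0)))) = (-42732 + 49366)*(-7382 + (-30 + 15*(9/(-15 + 4)))) = 6634*(-7382 + (-30 + 15*(9/(-11)))) = 6634*(-7382 + (-30 + 15*(9*(-1/11)))) = 6634*(-7382 + (-30 + 15*(-9/11))) = 6634*(-7382 + (-30 - 135/11)) = 6634*(-7382 - 465/11) = 6634*(-81667/11) = -541778878/11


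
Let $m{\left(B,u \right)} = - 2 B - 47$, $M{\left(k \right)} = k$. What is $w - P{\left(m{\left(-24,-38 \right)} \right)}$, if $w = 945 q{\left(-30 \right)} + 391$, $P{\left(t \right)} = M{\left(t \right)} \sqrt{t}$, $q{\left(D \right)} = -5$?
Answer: $-4335$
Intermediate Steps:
$m{\left(B,u \right)} = -47 - 2 B$
$P{\left(t \right)} = t^{\frac{3}{2}}$ ($P{\left(t \right)} = t \sqrt{t} = t^{\frac{3}{2}}$)
$w = -4334$ ($w = 945 \left(-5\right) + 391 = -4725 + 391 = -4334$)
$w - P{\left(m{\left(-24,-38 \right)} \right)} = -4334 - \left(-47 - -48\right)^{\frac{3}{2}} = -4334 - \left(-47 + 48\right)^{\frac{3}{2}} = -4334 - 1^{\frac{3}{2}} = -4334 - 1 = -4335$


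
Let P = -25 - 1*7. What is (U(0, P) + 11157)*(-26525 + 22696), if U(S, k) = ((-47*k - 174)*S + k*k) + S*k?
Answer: -46641049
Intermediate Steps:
P = -32 (P = -25 - 7 = -32)
U(S, k) = k² + S*k + S*(-174 - 47*k) (U(S, k) = ((-174 - 47*k)*S + k²) + S*k = (S*(-174 - 47*k) + k²) + S*k = (k² + S*(-174 - 47*k)) + S*k = k² + S*k + S*(-174 - 47*k))
(U(0, P) + 11157)*(-26525 + 22696) = (((-32)² - 174*0 - 46*0*(-32)) + 11157)*(-26525 + 22696) = ((1024 + 0 + 0) + 11157)*(-3829) = (1024 + 11157)*(-3829) = 12181*(-3829) = -46641049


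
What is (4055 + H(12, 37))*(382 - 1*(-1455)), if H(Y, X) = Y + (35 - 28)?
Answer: 7483938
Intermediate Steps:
H(Y, X) = 7 + Y (H(Y, X) = Y + 7 = 7 + Y)
(4055 + H(12, 37))*(382 - 1*(-1455)) = (4055 + (7 + 12))*(382 - 1*(-1455)) = (4055 + 19)*(382 + 1455) = 4074*1837 = 7483938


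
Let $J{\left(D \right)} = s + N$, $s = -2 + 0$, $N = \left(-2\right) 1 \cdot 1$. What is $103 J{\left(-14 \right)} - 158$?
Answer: $-570$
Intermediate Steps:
$N = -2$ ($N = \left(-2\right) 1 = -2$)
$s = -2$
$J{\left(D \right)} = -4$ ($J{\left(D \right)} = -2 - 2 = -4$)
$103 J{\left(-14 \right)} - 158 = 103 \left(-4\right) - 158 = -412 - 158 = -570$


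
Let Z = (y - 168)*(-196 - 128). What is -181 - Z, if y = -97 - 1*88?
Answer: -114553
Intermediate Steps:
y = -185 (y = -97 - 88 = -185)
Z = 114372 (Z = (-185 - 168)*(-196 - 128) = -353*(-324) = 114372)
-181 - Z = -181 - 1*114372 = -181 - 114372 = -114553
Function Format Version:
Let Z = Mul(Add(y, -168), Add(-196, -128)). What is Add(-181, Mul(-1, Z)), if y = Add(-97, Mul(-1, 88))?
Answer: -114553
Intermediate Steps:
y = -185 (y = Add(-97, -88) = -185)
Z = 114372 (Z = Mul(Add(-185, -168), Add(-196, -128)) = Mul(-353, -324) = 114372)
Add(-181, Mul(-1, Z)) = Add(-181, Mul(-1, 114372)) = Add(-181, -114372) = -114553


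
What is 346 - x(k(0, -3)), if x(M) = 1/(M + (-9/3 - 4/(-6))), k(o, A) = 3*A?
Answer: 11767/34 ≈ 346.09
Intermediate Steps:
x(M) = 1/(-7/3 + M) (x(M) = 1/(M + (-9*⅓ - 4*(-⅙))) = 1/(M + (-3 + ⅔)) = 1/(M - 7/3) = 1/(-7/3 + M))
346 - x(k(0, -3)) = 346 - 3/(-7 + 3*(3*(-3))) = 346 - 3/(-7 + 3*(-9)) = 346 - 3/(-7 - 27) = 346 - 3/(-34) = 346 - 3*(-1)/34 = 346 - 1*(-3/34) = 346 + 3/34 = 11767/34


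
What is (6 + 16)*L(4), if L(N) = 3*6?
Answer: 396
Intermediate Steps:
L(N) = 18
(6 + 16)*L(4) = (6 + 16)*18 = 22*18 = 396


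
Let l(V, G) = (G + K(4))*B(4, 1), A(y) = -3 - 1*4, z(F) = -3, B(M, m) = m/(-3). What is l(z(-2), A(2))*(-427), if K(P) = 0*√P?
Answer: -2989/3 ≈ -996.33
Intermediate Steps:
B(M, m) = -m/3 (B(M, m) = m*(-⅓) = -m/3)
K(P) = 0
A(y) = -7 (A(y) = -3 - 4 = -7)
l(V, G) = -G/3 (l(V, G) = (G + 0)*(-⅓*1) = G*(-⅓) = -G/3)
l(z(-2), A(2))*(-427) = -⅓*(-7)*(-427) = (7/3)*(-427) = -2989/3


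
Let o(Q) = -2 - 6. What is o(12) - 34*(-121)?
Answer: 4106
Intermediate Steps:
o(Q) = -8
o(12) - 34*(-121) = -8 - 34*(-121) = -8 + 4114 = 4106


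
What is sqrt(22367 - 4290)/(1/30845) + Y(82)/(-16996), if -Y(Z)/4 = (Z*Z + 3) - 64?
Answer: 6663/4249 + 30845*sqrt(18077) ≈ 4.1471e+6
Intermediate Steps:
Y(Z) = 244 - 4*Z**2 (Y(Z) = -4*((Z*Z + 3) - 64) = -4*((Z**2 + 3) - 64) = -4*((3 + Z**2) - 64) = -4*(-61 + Z**2) = 244 - 4*Z**2)
sqrt(22367 - 4290)/(1/30845) + Y(82)/(-16996) = sqrt(22367 - 4290)/(1/30845) + (244 - 4*82**2)/(-16996) = sqrt(18077)/(1/30845) + (244 - 4*6724)*(-1/16996) = sqrt(18077)*30845 + (244 - 26896)*(-1/16996) = 30845*sqrt(18077) - 26652*(-1/16996) = 30845*sqrt(18077) + 6663/4249 = 6663/4249 + 30845*sqrt(18077)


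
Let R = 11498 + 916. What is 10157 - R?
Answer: -2257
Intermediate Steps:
R = 12414
10157 - R = 10157 - 1*12414 = 10157 - 12414 = -2257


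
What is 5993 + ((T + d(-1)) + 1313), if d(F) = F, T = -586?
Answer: 6719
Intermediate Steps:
5993 + ((T + d(-1)) + 1313) = 5993 + ((-586 - 1) + 1313) = 5993 + (-587 + 1313) = 5993 + 726 = 6719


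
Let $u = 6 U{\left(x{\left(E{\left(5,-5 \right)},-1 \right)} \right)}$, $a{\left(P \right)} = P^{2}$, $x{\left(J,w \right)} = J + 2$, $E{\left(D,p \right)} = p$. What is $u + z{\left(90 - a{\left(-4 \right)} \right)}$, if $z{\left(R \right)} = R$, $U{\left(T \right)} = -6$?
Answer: $38$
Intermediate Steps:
$x{\left(J,w \right)} = 2 + J$
$u = -36$ ($u = 6 \left(-6\right) = -36$)
$u + z{\left(90 - a{\left(-4 \right)} \right)} = -36 + \left(90 - \left(-4\right)^{2}\right) = -36 + \left(90 - 16\right) = -36 + 74 = 38$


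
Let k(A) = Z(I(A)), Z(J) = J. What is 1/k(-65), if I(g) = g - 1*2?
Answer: -1/67 ≈ -0.014925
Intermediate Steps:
I(g) = -2 + g (I(g) = g - 2 = -2 + g)
k(A) = -2 + A
1/k(-65) = 1/(-2 - 65) = 1/(-67) = -1/67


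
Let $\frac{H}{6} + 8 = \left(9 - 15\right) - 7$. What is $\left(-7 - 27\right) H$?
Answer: $4284$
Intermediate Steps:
$H = -126$ ($H = -48 + 6 \left(\left(9 - 15\right) - 7\right) = -48 + 6 \left(-6 - 7\right) = -48 + 6 \left(-13\right) = -48 - 78 = -126$)
$\left(-7 - 27\right) H = \left(-7 - 27\right) \left(-126\right) = \left(-34\right) \left(-126\right) = 4284$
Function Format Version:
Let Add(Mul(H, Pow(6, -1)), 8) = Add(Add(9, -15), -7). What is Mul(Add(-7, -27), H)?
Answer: 4284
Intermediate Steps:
H = -126 (H = Add(-48, Mul(6, Add(Add(9, -15), -7))) = Add(-48, Mul(6, Add(-6, -7))) = Add(-48, Mul(6, -13)) = Add(-48, -78) = -126)
Mul(Add(-7, -27), H) = Mul(Add(-7, -27), -126) = Mul(-34, -126) = 4284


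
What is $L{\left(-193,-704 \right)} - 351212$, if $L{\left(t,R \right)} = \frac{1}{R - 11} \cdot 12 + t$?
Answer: $- \frac{251254587}{715} \approx -3.5141 \cdot 10^{5}$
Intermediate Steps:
$L{\left(t,R \right)} = t + \frac{12}{-11 + R}$ ($L{\left(t,R \right)} = \frac{1}{-11 + R} 12 + t = \frac{12}{-11 + R} + t = t + \frac{12}{-11 + R}$)
$L{\left(-193,-704 \right)} - 351212 = \frac{12 - -2123 - -135872}{-11 - 704} - 351212 = \frac{12 + 2123 + 135872}{-715} - 351212 = \left(- \frac{1}{715}\right) 138007 - 351212 = - \frac{138007}{715} - 351212 = - \frac{251254587}{715}$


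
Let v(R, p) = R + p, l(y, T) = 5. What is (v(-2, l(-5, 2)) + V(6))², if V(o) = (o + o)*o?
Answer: 5625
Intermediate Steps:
V(o) = 2*o² (V(o) = (2*o)*o = 2*o²)
(v(-2, l(-5, 2)) + V(6))² = ((-2 + 5) + 2*6²)² = (3 + 2*36)² = (3 + 72)² = 75² = 5625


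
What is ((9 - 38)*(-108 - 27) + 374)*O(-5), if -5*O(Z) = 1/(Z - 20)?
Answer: 4289/125 ≈ 34.312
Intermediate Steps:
O(Z) = -1/(5*(-20 + Z)) (O(Z) = -1/(5*(Z - 20)) = -1/(5*(-20 + Z)))
((9 - 38)*(-108 - 27) + 374)*O(-5) = ((9 - 38)*(-108 - 27) + 374)*(-1/(-100 + 5*(-5))) = (-29*(-135) + 374)*(-1/(-100 - 25)) = (3915 + 374)*(-1/(-125)) = 4289*(-1*(-1/125)) = 4289*(1/125) = 4289/125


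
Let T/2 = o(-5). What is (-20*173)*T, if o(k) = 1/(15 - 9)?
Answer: -3460/3 ≈ -1153.3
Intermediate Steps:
o(k) = ⅙ (o(k) = 1/6 = ⅙)
T = ⅓ (T = 2*(⅙) = ⅓ ≈ 0.33333)
(-20*173)*T = -20*173*(⅓) = -3460*⅓ = -3460/3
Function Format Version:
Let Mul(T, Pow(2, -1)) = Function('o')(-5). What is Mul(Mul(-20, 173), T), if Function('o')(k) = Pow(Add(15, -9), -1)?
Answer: Rational(-3460, 3) ≈ -1153.3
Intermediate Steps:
Function('o')(k) = Rational(1, 6) (Function('o')(k) = Pow(6, -1) = Rational(1, 6))
T = Rational(1, 3) (T = Mul(2, Rational(1, 6)) = Rational(1, 3) ≈ 0.33333)
Mul(Mul(-20, 173), T) = Mul(Mul(-20, 173), Rational(1, 3)) = Mul(-3460, Rational(1, 3)) = Rational(-3460, 3)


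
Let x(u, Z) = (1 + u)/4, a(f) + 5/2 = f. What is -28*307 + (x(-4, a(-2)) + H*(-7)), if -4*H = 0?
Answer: -34387/4 ≈ -8596.8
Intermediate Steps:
H = 0 (H = -¼*0 = 0)
a(f) = -5/2 + f
x(u, Z) = ¼ + u/4 (x(u, Z) = (1 + u)*(¼) = ¼ + u/4)
-28*307 + (x(-4, a(-2)) + H*(-7)) = -28*307 + ((¼ + (¼)*(-4)) + 0*(-7)) = -8596 + ((¼ - 1) + 0) = -8596 + (-¾ + 0) = -8596 - ¾ = -34387/4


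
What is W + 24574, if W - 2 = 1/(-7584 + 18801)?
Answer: 275668993/11217 ≈ 24576.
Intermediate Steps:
W = 22435/11217 (W = 2 + 1/(-7584 + 18801) = 2 + 1/11217 = 22435/11217 ≈ 2.0001)
W + 24574 = 22435/11217 + 24574 = 275668993/11217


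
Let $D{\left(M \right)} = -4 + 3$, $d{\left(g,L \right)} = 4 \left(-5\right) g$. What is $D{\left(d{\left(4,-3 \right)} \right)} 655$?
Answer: $-655$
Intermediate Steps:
$d{\left(g,L \right)} = - 20 g$
$D{\left(M \right)} = -1$
$D{\left(d{\left(4,-3 \right)} \right)} 655 = \left(-1\right) 655 = -655$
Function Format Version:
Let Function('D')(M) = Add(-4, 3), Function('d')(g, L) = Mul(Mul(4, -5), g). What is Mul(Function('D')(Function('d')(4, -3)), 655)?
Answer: -655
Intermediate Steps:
Function('d')(g, L) = Mul(-20, g)
Function('D')(M) = -1
Mul(Function('D')(Function('d')(4, -3)), 655) = Mul(-1, 655) = -655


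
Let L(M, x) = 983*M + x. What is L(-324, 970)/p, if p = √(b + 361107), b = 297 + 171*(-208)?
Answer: -158761*√9051/27153 ≈ -556.26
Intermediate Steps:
b = -35271 (b = 297 - 35568 = -35271)
L(M, x) = x + 983*M
p = 6*√9051 (p = √(-35271 + 361107) = √325836 = 6*√9051 ≈ 570.82)
L(-324, 970)/p = (970 + 983*(-324))/((6*√9051)) = (970 - 318492)*(√9051/54306) = -158761*√9051/27153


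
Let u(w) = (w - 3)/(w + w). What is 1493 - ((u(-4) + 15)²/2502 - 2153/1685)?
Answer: 403152388459/269815680 ≈ 1494.2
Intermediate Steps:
u(w) = (-3 + w)/(2*w) (u(w) = (-3 + w)/((2*w)) = (-3 + w)*(1/(2*w)) = (-3 + w)/(2*w))
1493 - ((u(-4) + 15)²/2502 - 2153/1685) = 1493 - (((½)*(-3 - 4)/(-4) + 15)²/2502 - 2153/1685) = 1493 - (((½)*(-¼)*(-7) + 15)²*(1/2502) - 2153*1/1685) = 1493 - ((7/8 + 15)²*(1/2502) - 2153/1685) = 1493 - ((127/8)²*(1/2502) - 2153/1685) = 1493 - ((16129/64)*(1/2502) - 2153/1685) = 1493 - (16129/160128 - 2153/1685) = 1493 - 1*(-317578219/269815680) = 1493 + 317578219/269815680 = 403152388459/269815680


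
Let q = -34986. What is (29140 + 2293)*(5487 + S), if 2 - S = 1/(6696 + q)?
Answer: 4881036031163/28290 ≈ 1.7254e+8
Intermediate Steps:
S = 56581/28290 (S = 2 - 1/(6696 - 34986) = 2 - 1/(-28290) = 2 - 1*(-1/28290) = 2 + 1/28290 = 56581/28290 ≈ 2.0000)
(29140 + 2293)*(5487 + S) = (29140 + 2293)*(5487 + 56581/28290) = 31433*(155283811/28290) = 4881036031163/28290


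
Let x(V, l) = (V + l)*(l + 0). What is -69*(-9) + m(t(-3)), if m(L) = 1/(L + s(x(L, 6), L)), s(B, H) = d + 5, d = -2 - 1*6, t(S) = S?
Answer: 3725/6 ≈ 620.83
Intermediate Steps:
d = -8 (d = -2 - 6 = -8)
x(V, l) = l*(V + l) (x(V, l) = (V + l)*l = l*(V + l))
s(B, H) = -3 (s(B, H) = -8 + 5 = -3)
m(L) = 1/(-3 + L) (m(L) = 1/(L - 3) = 1/(-3 + L))
-69*(-9) + m(t(-3)) = -69*(-9) + 1/(-3 - 3) = 621 + 1/(-6) = 621 - 1/6 = 3725/6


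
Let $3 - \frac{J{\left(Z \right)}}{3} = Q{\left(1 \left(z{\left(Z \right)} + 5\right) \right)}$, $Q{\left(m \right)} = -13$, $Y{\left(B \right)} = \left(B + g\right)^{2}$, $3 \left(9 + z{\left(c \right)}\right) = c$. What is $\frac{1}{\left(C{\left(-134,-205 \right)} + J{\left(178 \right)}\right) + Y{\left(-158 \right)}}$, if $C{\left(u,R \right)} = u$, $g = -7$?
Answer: $\frac{1}{27139} \approx 3.6847 \cdot 10^{-5}$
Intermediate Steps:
$z{\left(c \right)} = -9 + \frac{c}{3}$
$Y{\left(B \right)} = \left(-7 + B\right)^{2}$ ($Y{\left(B \right)} = \left(B - 7\right)^{2} = \left(-7 + B\right)^{2}$)
$J{\left(Z \right)} = 48$ ($J{\left(Z \right)} = 9 - -39 = 9 + 39 = 48$)
$\frac{1}{\left(C{\left(-134,-205 \right)} + J{\left(178 \right)}\right) + Y{\left(-158 \right)}} = \frac{1}{\left(-134 + 48\right) + \left(-7 - 158\right)^{2}} = \frac{1}{-86 + \left(-165\right)^{2}} = \frac{1}{-86 + 27225} = \frac{1}{27139}$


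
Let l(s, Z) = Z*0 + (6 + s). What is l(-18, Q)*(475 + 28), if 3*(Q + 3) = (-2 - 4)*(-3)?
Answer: -6036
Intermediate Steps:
Q = 3 (Q = -3 + ((-2 - 4)*(-3))/3 = -3 + (-6*(-3))/3 = -3 + (⅓)*18 = -3 + 6 = 3)
l(s, Z) = 6 + s (l(s, Z) = 0 + (6 + s) = 6 + s)
l(-18, Q)*(475 + 28) = (6 - 18)*(475 + 28) = -12*503 = -6036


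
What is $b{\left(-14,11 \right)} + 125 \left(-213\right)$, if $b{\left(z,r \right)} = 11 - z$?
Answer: $-26600$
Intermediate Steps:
$b{\left(-14,11 \right)} + 125 \left(-213\right) = \left(11 - -14\right) + 125 \left(-213\right) = \left(11 + 14\right) - 26625 = 25 - 26625 = -26600$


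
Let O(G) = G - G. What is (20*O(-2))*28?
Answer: 0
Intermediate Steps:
O(G) = 0
(20*O(-2))*28 = (20*0)*28 = 0*28 = 0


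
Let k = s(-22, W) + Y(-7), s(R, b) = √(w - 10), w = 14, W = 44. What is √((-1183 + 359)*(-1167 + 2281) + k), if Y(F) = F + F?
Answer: 2*I*√229487 ≈ 958.1*I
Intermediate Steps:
s(R, b) = 2 (s(R, b) = √(14 - 10) = √4 = 2)
Y(F) = 2*F
k = -12 (k = 2 + 2*(-7) = 2 - 14 = -12)
√((-1183 + 359)*(-1167 + 2281) + k) = √((-1183 + 359)*(-1167 + 2281) - 12) = √(-824*1114 - 12) = √(-917936 - 12) = √(-917948) = 2*I*√229487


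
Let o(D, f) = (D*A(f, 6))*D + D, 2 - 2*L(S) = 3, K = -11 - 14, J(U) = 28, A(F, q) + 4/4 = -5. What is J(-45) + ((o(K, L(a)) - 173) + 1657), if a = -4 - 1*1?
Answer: -2263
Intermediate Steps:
a = -5 (a = -4 - 1 = -5)
A(F, q) = -6 (A(F, q) = -1 - 5 = -6)
K = -25
L(S) = -½ (L(S) = 1 - ½*3 = 1 - 3/2 = -½)
o(D, f) = D - 6*D² (o(D, f) = (D*(-6))*D + D = (-6*D)*D + D = -6*D² + D = D - 6*D²)
J(-45) + ((o(K, L(a)) - 173) + 1657) = 28 + ((-25*(1 - 6*(-25)) - 173) + 1657) = 28 + ((-25*(1 + 150) - 173) + 1657) = 28 + ((-25*151 - 173) + 1657) = 28 + ((-3775 - 173) + 1657) = 28 + (-3948 + 1657) = 28 - 2291 = -2263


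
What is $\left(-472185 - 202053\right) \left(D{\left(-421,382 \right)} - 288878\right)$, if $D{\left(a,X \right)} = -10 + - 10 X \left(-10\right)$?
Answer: $169023375744$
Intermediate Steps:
$D{\left(a,X \right)} = -10 + 100 X$
$\left(-472185 - 202053\right) \left(D{\left(-421,382 \right)} - 288878\right) = \left(-472185 - 202053\right) \left(\left(-10 + 100 \cdot 382\right) - 288878\right) = - 674238 \left(\left(-10 + 38200\right) - 288878\right) = - 674238 \left(38190 - 288878\right) = \left(-674238\right) \left(-250688\right) = 169023375744$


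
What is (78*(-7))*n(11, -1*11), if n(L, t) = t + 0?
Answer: 6006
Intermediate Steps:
n(L, t) = t
(78*(-7))*n(11, -1*11) = (78*(-7))*(-1*11) = -546*(-11) = 6006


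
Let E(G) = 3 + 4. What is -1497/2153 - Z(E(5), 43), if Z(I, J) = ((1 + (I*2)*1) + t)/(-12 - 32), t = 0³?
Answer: -33573/94732 ≈ -0.35440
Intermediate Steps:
E(G) = 7
t = 0
Z(I, J) = -1/44 - I/22 (Z(I, J) = ((1 + (I*2)*1) + 0)/(-12 - 32) = ((1 + (2*I)*1) + 0)/(-44) = ((1 + 2*I) + 0)*(-1/44) = (1 + 2*I)*(-1/44) = -1/44 - I/22)
-1497/2153 - Z(E(5), 43) = -1497/2153 - (-1/44 - 1/22*7) = -1497*1/2153 - (-1/44 - 7/22) = -1497/2153 - 1*(-15/44) = -1497/2153 + 15/44 = -33573/94732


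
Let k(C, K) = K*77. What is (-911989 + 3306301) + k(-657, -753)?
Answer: 2336331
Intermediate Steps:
k(C, K) = 77*K
(-911989 + 3306301) + k(-657, -753) = (-911989 + 3306301) + 77*(-753) = 2394312 - 57981 = 2336331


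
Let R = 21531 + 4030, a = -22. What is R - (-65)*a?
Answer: 24131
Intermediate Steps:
R = 25561
R - (-65)*a = 25561 - (-65)*(-22) = 25561 - 1*1430 = 25561 - 1430 = 24131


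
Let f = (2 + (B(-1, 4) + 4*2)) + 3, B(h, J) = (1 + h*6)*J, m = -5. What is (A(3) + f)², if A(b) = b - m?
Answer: 1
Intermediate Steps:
B(h, J) = J*(1 + 6*h) (B(h, J) = (1 + 6*h)*J = J*(1 + 6*h))
A(b) = 5 + b (A(b) = b - 1*(-5) = b + 5 = 5 + b)
f = -7 (f = (2 + (4*(1 + 6*(-1)) + 4*2)) + 3 = (2 + (4*(1 - 6) + 8)) + 3 = (2 + (4*(-5) + 8)) + 3 = (2 + (-20 + 8)) + 3 = (2 - 12) + 3 = -10 + 3 = -7)
(A(3) + f)² = ((5 + 3) - 7)² = (8 - 7)² = 1² = 1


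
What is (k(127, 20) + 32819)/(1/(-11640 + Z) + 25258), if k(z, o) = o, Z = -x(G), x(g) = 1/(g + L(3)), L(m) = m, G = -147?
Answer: 55043385401/42336423878 ≈ 1.3001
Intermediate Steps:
x(g) = 1/(3 + g) (x(g) = 1/(g + 3) = 1/(3 + g))
Z = 1/144 (Z = -1/(3 - 147) = -1/(-144) = -1*(-1/144) = 1/144 ≈ 0.0069444)
(k(127, 20) + 32819)/(1/(-11640 + Z) + 25258) = (20 + 32819)/(1/(-11640 + 1/144) + 25258) = 32839/(1/(-1676159/144) + 25258) = 32839/(-144/1676159 + 25258) = 32839/(42336423878/1676159) = 32839*(1676159/42336423878) = 55043385401/42336423878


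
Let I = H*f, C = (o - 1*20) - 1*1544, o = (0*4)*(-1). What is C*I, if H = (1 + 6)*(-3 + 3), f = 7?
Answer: 0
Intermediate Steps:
o = 0 (o = 0*(-1) = 0)
H = 0 (H = 7*0 = 0)
C = -1564 (C = (0 - 1*20) - 1*1544 = (0 - 20) - 1544 = -20 - 1544 = -1564)
I = 0 (I = 0*7 = 0)
C*I = -1564*0 = 0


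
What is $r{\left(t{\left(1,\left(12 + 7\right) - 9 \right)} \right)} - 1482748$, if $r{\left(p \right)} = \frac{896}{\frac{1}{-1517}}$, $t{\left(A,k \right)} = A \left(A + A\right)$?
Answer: $-2841980$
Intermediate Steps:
$t{\left(A,k \right)} = 2 A^{2}$ ($t{\left(A,k \right)} = A 2 A = 2 A^{2}$)
$r{\left(p \right)} = -1359232$ ($r{\left(p \right)} = \frac{896}{- \frac{1}{1517}} = 896 \left(-1517\right) = -1359232$)
$r{\left(t{\left(1,\left(12 + 7\right) - 9 \right)} \right)} - 1482748 = -1359232 - 1482748 = -2841980$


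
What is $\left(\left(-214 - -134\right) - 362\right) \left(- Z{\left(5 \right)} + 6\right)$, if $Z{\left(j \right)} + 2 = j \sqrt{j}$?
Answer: $-3536 + 2210 \sqrt{5} \approx 1405.7$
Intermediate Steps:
$Z{\left(j \right)} = -2 + j^{\frac{3}{2}}$ ($Z{\left(j \right)} = -2 + j \sqrt{j} = -2 + j^{\frac{3}{2}}$)
$\left(\left(-214 - -134\right) - 362\right) \left(- Z{\left(5 \right)} + 6\right) = \left(\left(-214 - -134\right) - 362\right) \left(- (-2 + 5^{\frac{3}{2}}) + 6\right) = \left(\left(-214 + 134\right) - 362\right) \left(- (-2 + 5 \sqrt{5}) + 6\right) = \left(-80 - 362\right) \left(\left(2 - 5 \sqrt{5}\right) + 6\right) = - 442 \left(8 - 5 \sqrt{5}\right) = -3536 + 2210 \sqrt{5}$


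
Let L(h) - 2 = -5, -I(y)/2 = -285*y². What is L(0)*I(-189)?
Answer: -61082910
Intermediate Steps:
I(y) = 570*y² (I(y) = -(-570)*y² = 570*y²)
L(h) = -3 (L(h) = 2 - 5 = -3)
L(0)*I(-189) = -1710*(-189)² = -1710*35721 = -3*20360970 = -61082910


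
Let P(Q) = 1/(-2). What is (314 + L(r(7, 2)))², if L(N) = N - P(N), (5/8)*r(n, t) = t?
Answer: 10093329/100 ≈ 1.0093e+5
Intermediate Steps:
P(Q) = -½
r(n, t) = 8*t/5
L(N) = ½ + N (L(N) = N - 1*(-½) = N + ½ = ½ + N)
(314 + L(r(7, 2)))² = (314 + (½ + (8/5)*2))² = (314 + (½ + 16/5))² = (314 + 37/10)² = (3177/10)² = 10093329/100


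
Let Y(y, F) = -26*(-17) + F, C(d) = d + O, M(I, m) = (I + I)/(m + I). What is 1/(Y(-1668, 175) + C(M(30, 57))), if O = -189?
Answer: 29/12432 ≈ 0.0023327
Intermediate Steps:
M(I, m) = 2*I/(I + m) (M(I, m) = (2*I)/(I + m) = 2*I/(I + m))
C(d) = -189 + d (C(d) = d - 189 = -189 + d)
Y(y, F) = 442 + F
1/(Y(-1668, 175) + C(M(30, 57))) = 1/((442 + 175) + (-189 + 2*30/(30 + 57))) = 1/(617 + (-189 + 2*30/87)) = 1/(617 + (-189 + 2*30*(1/87))) = 1/(617 + (-189 + 20/29)) = 1/(617 - 5461/29) = 1/(12432/29) = 29/12432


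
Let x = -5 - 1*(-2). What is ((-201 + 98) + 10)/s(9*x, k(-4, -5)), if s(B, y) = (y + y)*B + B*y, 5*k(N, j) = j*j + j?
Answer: 31/108 ≈ 0.28704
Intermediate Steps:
k(N, j) = j/5 + j²/5 (k(N, j) = (j*j + j)/5 = (j² + j)/5 = (j + j²)/5 = j/5 + j²/5)
x = -3 (x = -5 + 2 = -3)
s(B, y) = 3*B*y (s(B, y) = (2*y)*B + B*y = 2*B*y + B*y = 3*B*y)
((-201 + 98) + 10)/s(9*x, k(-4, -5)) = ((-201 + 98) + 10)/((3*(9*(-3))*((⅕)*(-5)*(1 - 5)))) = (-103 + 10)/((3*(-27)*((⅕)*(-5)*(-4)))) = -93/(3*(-27)*4) = -93/(-324) = -93*(-1/324) = 31/108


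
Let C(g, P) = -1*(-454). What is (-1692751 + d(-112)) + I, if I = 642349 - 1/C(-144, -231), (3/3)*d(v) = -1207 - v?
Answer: -477379639/454 ≈ -1.0515e+6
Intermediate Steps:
d(v) = -1207 - v
C(g, P) = 454
I = 291626445/454 (I = 642349 - 1/454 = 291626445/454 ≈ 6.4235e+5)
(-1692751 + d(-112)) + I = (-1692751 + (-1207 - 1*(-112))) + 291626445/454 = (-1692751 + (-1207 + 112)) + 291626445/454 = (-1692751 - 1095) + 291626445/454 = -1693846 + 291626445/454 = -477379639/454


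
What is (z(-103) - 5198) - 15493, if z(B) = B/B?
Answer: -20690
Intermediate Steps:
z(B) = 1
(z(-103) - 5198) - 15493 = (1 - 5198) - 15493 = -5197 - 15493 = -20690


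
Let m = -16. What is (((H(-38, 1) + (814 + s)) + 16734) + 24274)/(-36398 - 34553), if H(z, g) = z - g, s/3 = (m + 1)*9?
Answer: -41378/70951 ≈ -0.58319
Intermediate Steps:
s = -405 (s = 3*((-16 + 1)*9) = 3*(-15*9) = 3*(-135) = -405)
(((H(-38, 1) + (814 + s)) + 16734) + 24274)/(-36398 - 34553) = ((((-38 - 1*1) + (814 - 405)) + 16734) + 24274)/(-36398 - 34553) = ((((-38 - 1) + 409) + 16734) + 24274)/(-70951) = (((-39 + 409) + 16734) + 24274)*(-1/70951) = ((370 + 16734) + 24274)*(-1/70951) = (17104 + 24274)*(-1/70951) = 41378*(-1/70951) = -41378/70951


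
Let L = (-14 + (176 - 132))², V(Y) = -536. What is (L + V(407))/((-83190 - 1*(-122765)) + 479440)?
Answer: 52/74145 ≈ 0.00070133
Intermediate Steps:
L = 900 (L = (-14 + 44)² = 30² = 900)
(L + V(407))/((-83190 - 1*(-122765)) + 479440) = (900 - 536)/((-83190 - 1*(-122765)) + 479440) = 364/((-83190 + 122765) + 479440) = 364/(39575 + 479440) = 364/519015 = 364*(1/519015) = 52/74145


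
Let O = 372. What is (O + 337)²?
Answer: 502681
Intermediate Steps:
(O + 337)² = (372 + 337)² = 709² = 502681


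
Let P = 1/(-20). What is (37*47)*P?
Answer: -1739/20 ≈ -86.950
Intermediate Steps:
P = -1/20 ≈ -0.050000
(37*47)*P = (37*47)*(-1/20) = 1739*(-1/20) = -1739/20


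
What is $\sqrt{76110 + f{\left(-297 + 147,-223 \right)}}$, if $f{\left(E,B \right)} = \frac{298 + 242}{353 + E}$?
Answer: $\frac{\sqrt{3136526610}}{203} \approx 275.89$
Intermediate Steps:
$f{\left(E,B \right)} = \frac{540}{353 + E}$
$\sqrt{76110 + f{\left(-297 + 147,-223 \right)}} = \sqrt{76110 + \frac{540}{353 + \left(-297 + 147\right)}} = \sqrt{76110 + \frac{540}{353 - 150}} = \sqrt{76110 + \frac{540}{203}} = \sqrt{\frac{15450870}{203}} = \frac{\sqrt{3136526610}}{203}$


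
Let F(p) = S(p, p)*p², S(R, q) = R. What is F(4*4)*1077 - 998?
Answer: 4410394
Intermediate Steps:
F(p) = p³ (F(p) = p*p² = p³)
F(4*4)*1077 - 998 = (4*4)³*1077 - 998 = 16³*1077 - 998 = 4096*1077 - 998 = 4411392 - 998 = 4410394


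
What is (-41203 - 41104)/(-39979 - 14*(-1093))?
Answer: 82307/24677 ≈ 3.3354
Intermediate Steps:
(-41203 - 41104)/(-39979 - 14*(-1093)) = -82307/(-39979 + 15302) = -82307/(-24677) = -82307*(-1/24677) = 82307/24677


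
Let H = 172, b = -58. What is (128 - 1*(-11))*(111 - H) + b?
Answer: -8537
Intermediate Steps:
(128 - 1*(-11))*(111 - H) + b = (128 - 1*(-11))*(111 - 1*172) - 58 = (128 + 11)*(111 - 172) - 58 = 139*(-61) - 58 = -8479 - 58 = -8537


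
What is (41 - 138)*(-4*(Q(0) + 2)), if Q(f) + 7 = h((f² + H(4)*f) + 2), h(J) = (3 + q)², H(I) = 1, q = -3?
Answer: -1940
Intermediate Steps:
h(J) = 0 (h(J) = (3 - 3)² = 0² = 0)
Q(f) = -7 (Q(f) = -7 + 0 = -7)
(41 - 138)*(-4*(Q(0) + 2)) = (41 - 138)*(-4*(-7 + 2)) = -(-388)*(-5) = -97*20 = -1940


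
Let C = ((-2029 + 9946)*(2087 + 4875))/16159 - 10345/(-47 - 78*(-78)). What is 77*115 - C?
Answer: 40864676394/7503991 ≈ 5445.7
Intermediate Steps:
C = 25583163911/7503991 (C = (7917*6962)*(1/16159) - 10345/(-47 + 6084) = 55118154*(1/16159) - 10345/6037 = 4239858/1243 - 10345*1/6037 = 4239858/1243 - 10345/6037 = 25583163911/7503991 ≈ 3409.3)
77*115 - C = 77*115 - 1*25583163911/7503991 = 8855 - 25583163911/7503991 = 40864676394/7503991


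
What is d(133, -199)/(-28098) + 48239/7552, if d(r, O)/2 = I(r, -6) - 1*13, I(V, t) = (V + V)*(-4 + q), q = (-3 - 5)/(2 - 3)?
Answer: 669772559/106098048 ≈ 6.3128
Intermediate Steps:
q = 8 (q = -8/(-1) = -8*(-1) = 8)
I(V, t) = 8*V (I(V, t) = (V + V)*(-4 + 8) = (2*V)*4 = 8*V)
d(r, O) = -26 + 16*r (d(r, O) = 2*(8*r - 1*13) = 2*(8*r - 13) = 2*(-13 + 8*r) = -26 + 16*r)
d(133, -199)/(-28098) + 48239/7552 = (-26 + 16*133)/(-28098) + 48239/7552 = (-26 + 2128)*(-1/28098) + 48239*(1/7552) = 2102*(-1/28098) + 48239/7552 = -1051/14049 + 48239/7552 = 669772559/106098048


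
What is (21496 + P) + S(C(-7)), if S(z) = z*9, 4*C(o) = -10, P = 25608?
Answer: 94163/2 ≈ 47082.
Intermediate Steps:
C(o) = -5/2 (C(o) = (¼)*(-10) = -5/2)
S(z) = 9*z
(21496 + P) + S(C(-7)) = (21496 + 25608) + 9*(-5/2) = 47104 - 45/2 = 94163/2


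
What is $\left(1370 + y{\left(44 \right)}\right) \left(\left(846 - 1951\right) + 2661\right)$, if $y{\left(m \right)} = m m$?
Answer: $5144136$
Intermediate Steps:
$y{\left(m \right)} = m^{2}$
$\left(1370 + y{\left(44 \right)}\right) \left(\left(846 - 1951\right) + 2661\right) = \left(1370 + 44^{2}\right) \left(\left(846 - 1951\right) + 2661\right) = \left(1370 + 1936\right) \left(\left(846 - 1951\right) + 2661\right) = 3306 \left(-1105 + 2661\right) = 3306 \cdot 1556 = 5144136$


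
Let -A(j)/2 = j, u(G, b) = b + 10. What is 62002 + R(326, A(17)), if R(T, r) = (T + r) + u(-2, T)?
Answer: 62630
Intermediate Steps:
u(G, b) = 10 + b
A(j) = -2*j
R(T, r) = 10 + r + 2*T (R(T, r) = (T + r) + (10 + T) = 10 + r + 2*T)
62002 + R(326, A(17)) = 62002 + (10 - 2*17 + 2*326) = 62002 + (10 - 34 + 652) = 62002 + 628 = 62630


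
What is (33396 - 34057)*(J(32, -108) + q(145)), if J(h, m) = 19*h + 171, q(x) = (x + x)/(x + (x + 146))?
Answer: -112348187/218 ≈ -5.1536e+5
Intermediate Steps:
q(x) = 2*x/(146 + 2*x) (q(x) = (2*x)/(x + (146 + x)) = (2*x)/(146 + 2*x) = 2*x/(146 + 2*x))
J(h, m) = 171 + 19*h
(33396 - 34057)*(J(32, -108) + q(145)) = (33396 - 34057)*((171 + 19*32) + 145/(73 + 145)) = -661*((171 + 608) + 145/218) = -661*(779 + 145*(1/218)) = -661*(779 + 145/218) = -661*169967/218 = -112348187/218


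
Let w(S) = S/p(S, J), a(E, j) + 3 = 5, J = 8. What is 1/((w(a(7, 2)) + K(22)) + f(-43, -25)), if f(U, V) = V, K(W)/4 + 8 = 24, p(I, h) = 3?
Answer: 3/119 ≈ 0.025210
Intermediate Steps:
K(W) = 64 (K(W) = -32 + 4*24 = -32 + 96 = 64)
a(E, j) = 2 (a(E, j) = -3 + 5 = 2)
w(S) = S/3
1/((w(a(7, 2)) + K(22)) + f(-43, -25)) = 1/(((⅓)*2 + 64) - 25) = 1/((⅔ + 64) - 25) = 1/(194/3 - 25) = 1/(119/3) = 3/119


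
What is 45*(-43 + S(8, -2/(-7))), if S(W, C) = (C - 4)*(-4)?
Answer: -8865/7 ≈ -1266.4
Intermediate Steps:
S(W, C) = 16 - 4*C (S(W, C) = (-4 + C)*(-4) = 16 - 4*C)
45*(-43 + S(8, -2/(-7))) = 45*(-43 + (16 - (-8)/(-7))) = 45*(-43 + (16 - (-8)*(-1)/7)) = 45*(-43 + (16 - 4*2/7)) = 45*(-43 + (16 - 8/7)) = 45*(-43 + 104/7) = 45*(-197/7) = -8865/7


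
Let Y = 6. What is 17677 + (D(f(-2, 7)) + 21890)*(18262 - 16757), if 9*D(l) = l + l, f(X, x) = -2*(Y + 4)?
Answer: 296598943/9 ≈ 3.2955e+7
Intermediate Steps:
f(X, x) = -20 (f(X, x) = -2*(6 + 4) = -2*10 = -20)
D(l) = 2*l/9 (D(l) = (l + l)/9 = (2*l)/9 = 2*l/9)
17677 + (D(f(-2, 7)) + 21890)*(18262 - 16757) = 17677 + ((2/9)*(-20) + 21890)*(18262 - 16757) = 17677 + (-40/9 + 21890)*1505 = 17677 + (196970/9)*1505 = 17677 + 296439850/9 = 296598943/9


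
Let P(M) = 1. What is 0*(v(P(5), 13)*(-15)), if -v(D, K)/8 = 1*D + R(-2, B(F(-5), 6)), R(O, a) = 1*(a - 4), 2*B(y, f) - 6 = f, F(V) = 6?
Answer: 0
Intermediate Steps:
B(y, f) = 3 + f/2
R(O, a) = -4 + a (R(O, a) = 1*(-4 + a) = -4 + a)
v(D, K) = -16 - 8*D (v(D, K) = -8*(1*D + (-4 + (3 + (½)*6))) = -8*(D + (-4 + (3 + 3))) = -8*(D + (-4 + 6)) = -8*(D + 2) = -8*(2 + D) = -16 - 8*D)
0*(v(P(5), 13)*(-15)) = 0*((-16 - 8*1)*(-15)) = 0*((-16 - 8)*(-15)) = 0*(-24*(-15)) = 0*360 = 0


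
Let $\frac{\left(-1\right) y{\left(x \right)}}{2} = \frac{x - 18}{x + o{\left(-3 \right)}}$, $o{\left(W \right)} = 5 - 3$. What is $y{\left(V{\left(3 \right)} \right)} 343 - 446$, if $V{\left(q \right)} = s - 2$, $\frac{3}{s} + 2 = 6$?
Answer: $\frac{51484}{3} \approx 17161.0$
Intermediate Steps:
$s = \frac{3}{4}$ ($s = \frac{3}{-2 + 6} = \frac{3}{4} \approx 0.75$)
$o{\left(W \right)} = 2$ ($o{\left(W \right)} = 5 - 3 = 2$)
$V{\left(q \right)} = - \frac{5}{4}$ ($V{\left(q \right)} = \frac{3}{4} - 2 = - \frac{5}{4}$)
$y{\left(x \right)} = - \frac{2 \left(-18 + x\right)}{2 + x}$ ($y{\left(x \right)} = - 2 \frac{x - 18}{x + 2} = - 2 \frac{-18 + x}{2 + x} = - \frac{2 \left(-18 + x\right)}{2 + x}$)
$y{\left(V{\left(3 \right)} \right)} 343 - 446 = \frac{2 \left(18 - - \frac{5}{4}\right)}{2 - \frac{5}{4}} \cdot 343 - 446 = \frac{2 \left(18 + \frac{5}{4}\right)}{\frac{3}{4}} \cdot 343 - 446 = 2 \cdot \frac{4}{3} \cdot \frac{77}{4} \cdot 343 - 446 = \frac{154}{3} \cdot 343 - 446 = \frac{52822}{3} - 446 = \frac{51484}{3}$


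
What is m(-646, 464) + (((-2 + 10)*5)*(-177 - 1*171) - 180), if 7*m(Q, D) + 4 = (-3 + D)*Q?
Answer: -396510/7 ≈ -56644.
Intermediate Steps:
m(Q, D) = -4/7 + Q*(-3 + D)/7 (m(Q, D) = -4/7 + ((-3 + D)*Q)/7 = -4/7 + (Q*(-3 + D))/7 = -4/7 + Q*(-3 + D)/7)
m(-646, 464) + (((-2 + 10)*5)*(-177 - 1*171) - 180) = (-4/7 - 3/7*(-646) + (⅐)*464*(-646)) + (((-2 + 10)*5)*(-177 - 1*171) - 180) = (-4/7 + 1938/7 - 299744/7) + ((8*5)*(-177 - 171) - 180) = -297810/7 + (40*(-348) - 180) = -297810/7 + (-13920 - 180) = -297810/7 - 14100 = -396510/7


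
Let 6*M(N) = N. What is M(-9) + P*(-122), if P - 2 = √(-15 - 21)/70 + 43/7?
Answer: -13929/14 - 366*I/35 ≈ -994.93 - 10.457*I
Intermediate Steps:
M(N) = N/6
P = 57/7 + 3*I/35 (P = 2 + (√(-15 - 21)/70 + 43/7) = 2 + (√(-36)*(1/70) + 43*(⅐)) = 2 + ((6*I)*(1/70) + 43/7) = 2 + (3*I/35 + 43/7) = 2 + (43/7 + 3*I/35) = 57/7 + 3*I/35 ≈ 8.1429 + 0.085714*I)
M(-9) + P*(-122) = (⅙)*(-9) + (57/7 + 3*I/35)*(-122) = -3/2 + (-6954/7 - 366*I/35) = -13929/14 - 366*I/35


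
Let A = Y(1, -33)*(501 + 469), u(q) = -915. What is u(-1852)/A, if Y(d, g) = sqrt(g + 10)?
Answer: 183*I*sqrt(23)/4462 ≈ 0.19669*I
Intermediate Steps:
Y(d, g) = sqrt(10 + g)
A = 970*I*sqrt(23) (A = sqrt(10 - 33)*(501 + 469) = sqrt(-23)*970 = (I*sqrt(23))*970 = 970*I*sqrt(23) ≈ 4652.0*I)
u(-1852)/A = -915*(-I*sqrt(23)/22310) = -(-183)*I*sqrt(23)/4462 = 183*I*sqrt(23)/4462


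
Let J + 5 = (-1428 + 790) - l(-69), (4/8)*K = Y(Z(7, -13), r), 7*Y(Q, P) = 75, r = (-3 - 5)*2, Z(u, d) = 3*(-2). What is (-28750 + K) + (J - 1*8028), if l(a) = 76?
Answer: -262329/7 ≈ -37476.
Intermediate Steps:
Z(u, d) = -6
r = -16 (r = -8*2 = -16)
Y(Q, P) = 75/7 (Y(Q, P) = (⅐)*75 = 75/7)
K = 150/7 (K = 2*(75/7) = 150/7 ≈ 21.429)
J = -719 (J = -5 + ((-1428 + 790) - 1*76) = -5 + (-638 - 76) = -5 - 714 = -719)
(-28750 + K) + (J - 1*8028) = (-28750 + 150/7) + (-719 - 1*8028) = -201100/7 + (-719 - 8028) = -201100/7 - 8747 = -262329/7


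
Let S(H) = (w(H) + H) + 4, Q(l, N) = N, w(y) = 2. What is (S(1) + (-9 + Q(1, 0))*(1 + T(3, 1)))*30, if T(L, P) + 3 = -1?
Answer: 1020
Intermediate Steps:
T(L, P) = -4 (T(L, P) = -3 - 1 = -4)
S(H) = 6 + H (S(H) = (2 + H) + 4 = 6 + H)
(S(1) + (-9 + Q(1, 0))*(1 + T(3, 1)))*30 = ((6 + 1) + (-9 + 0)*(1 - 4))*30 = (7 - 9*(-3))*30 = (7 + 27)*30 = 34*30 = 1020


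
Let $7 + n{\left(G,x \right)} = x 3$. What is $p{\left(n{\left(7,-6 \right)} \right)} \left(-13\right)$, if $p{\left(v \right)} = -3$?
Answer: $39$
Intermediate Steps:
$n{\left(G,x \right)} = -7 + 3 x$ ($n{\left(G,x \right)} = -7 + x 3 = -7 + 3 x$)
$p{\left(n{\left(7,-6 \right)} \right)} \left(-13\right) = \left(-3\right) \left(-13\right) = 39$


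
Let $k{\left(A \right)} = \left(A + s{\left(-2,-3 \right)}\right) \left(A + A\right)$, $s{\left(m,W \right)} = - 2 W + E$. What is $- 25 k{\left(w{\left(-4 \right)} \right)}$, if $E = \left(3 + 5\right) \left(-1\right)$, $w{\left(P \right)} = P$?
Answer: $-1200$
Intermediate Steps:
$E = -8$ ($E = 8 \left(-1\right) = -8$)
$s{\left(m,W \right)} = -8 - 2 W$ ($s{\left(m,W \right)} = - 2 W - 8 = -8 - 2 W$)
$k{\left(A \right)} = 2 A \left(-2 + A\right)$ ($k{\left(A \right)} = \left(A - 2\right) \left(A + A\right) = \left(A + \left(-8 + 6\right)\right) 2 A = \left(A - 2\right) 2 A = \left(-2 + A\right) 2 A = 2 A \left(-2 + A\right)$)
$- 25 k{\left(w{\left(-4 \right)} \right)} = - 25 \cdot 2 \left(-4\right) \left(-2 - 4\right) = - 25 \cdot 2 \left(-4\right) \left(-6\right) = \left(-25\right) 48 = -1200$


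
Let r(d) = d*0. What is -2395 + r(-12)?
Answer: -2395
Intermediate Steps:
r(d) = 0
-2395 + r(-12) = -2395 + 0 = -2395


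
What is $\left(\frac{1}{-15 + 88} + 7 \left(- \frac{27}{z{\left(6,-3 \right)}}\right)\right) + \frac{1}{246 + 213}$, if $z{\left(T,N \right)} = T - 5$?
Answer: $- \frac{6332291}{33507} \approx -188.98$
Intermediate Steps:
$z{\left(T,N \right)} = -5 + T$ ($z{\left(T,N \right)} = T - 5 = -5 + T$)
$\left(\frac{1}{-15 + 88} + 7 \left(- \frac{27}{z{\left(6,-3 \right)}}\right)\right) + \frac{1}{246 + 213} = \left(\frac{1}{-15 + 88} + 7 \left(- \frac{27}{-5 + 6}\right)\right) + \frac{1}{246 + 213} = \left(\frac{1}{73} + 7 \left(- \frac{27}{1}\right)\right) + \frac{1}{459} = \left(\frac{1}{73} + 7 \left(\left(-27\right) 1\right)\right) + \frac{1}{459} = \left(\frac{1}{73} + 7 \left(-27\right)\right) + \frac{1}{459} = \left(\frac{1}{73} - 189\right) + \frac{1}{459} = - \frac{13796}{73} + \frac{1}{459} = - \frac{6332291}{33507}$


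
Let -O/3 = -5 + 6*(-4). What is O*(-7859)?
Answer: -683733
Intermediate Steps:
O = 87 (O = -3*(-5 + 6*(-4)) = -3*(-5 - 24) = -3*(-29) = 87)
O*(-7859) = 87*(-7859) = -683733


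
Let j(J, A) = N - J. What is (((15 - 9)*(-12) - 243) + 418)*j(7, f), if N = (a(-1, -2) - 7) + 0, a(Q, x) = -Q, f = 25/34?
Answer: -1339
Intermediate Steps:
f = 25/34 (f = 25*(1/34) = 25/34 ≈ 0.73529)
N = -6 (N = (-1*(-1) - 7) + 0 = (1 - 7) + 0 = -6 + 0 = -6)
j(J, A) = -6 - J
(((15 - 9)*(-12) - 243) + 418)*j(7, f) = (((15 - 9)*(-12) - 243) + 418)*(-6 - 1*7) = ((6*(-12) - 243) + 418)*(-6 - 7) = ((-72 - 243) + 418)*(-13) = (-315 + 418)*(-13) = 103*(-13) = -1339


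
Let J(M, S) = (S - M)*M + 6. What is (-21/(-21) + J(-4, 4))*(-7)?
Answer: 175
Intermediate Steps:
J(M, S) = 6 + M*(S - M) (J(M, S) = M*(S - M) + 6 = 6 + M*(S - M))
(-21/(-21) + J(-4, 4))*(-7) = (-21/(-21) + (6 - 1*(-4)² - 4*4))*(-7) = (-21*(-1/21) + (6 - 1*16 - 16))*(-7) = (1 + (6 - 16 - 16))*(-7) = (1 - 26)*(-7) = -25*(-7) = 175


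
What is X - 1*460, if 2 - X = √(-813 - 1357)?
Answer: -458 - I*√2170 ≈ -458.0 - 46.583*I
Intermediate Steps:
X = 2 - I*√2170 (X = 2 - √(-813 - 1357) = 2 - √(-2170) = 2 - I*√2170 ≈ 2.0 - 46.583*I)
X - 1*460 = (2 - I*√2170) - 1*460 = (2 - I*√2170) - 460 = -458 - I*√2170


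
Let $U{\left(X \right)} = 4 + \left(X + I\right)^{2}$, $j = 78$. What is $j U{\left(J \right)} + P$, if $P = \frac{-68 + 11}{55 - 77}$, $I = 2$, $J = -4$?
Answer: $\frac{13785}{22} \approx 626.59$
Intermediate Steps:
$P = \frac{57}{22}$ ($P = - \frac{57}{-22} = \left(-57\right) \left(- \frac{1}{22}\right) = \frac{57}{22} \approx 2.5909$)
$U{\left(X \right)} = 4 + \left(2 + X\right)^{2}$ ($U{\left(X \right)} = 4 + \left(X + 2\right)^{2} = 4 + \left(2 + X\right)^{2}$)
$j U{\left(J \right)} + P = 78 \left(4 + \left(2 - 4\right)^{2}\right) + \frac{57}{22} = 78 \left(4 + \left(-2\right)^{2}\right) + \frac{57}{22} = 78 \left(4 + 4\right) + \frac{57}{22} = 78 \cdot 8 + \frac{57}{22} = 624 + \frac{57}{22} = \frac{13785}{22}$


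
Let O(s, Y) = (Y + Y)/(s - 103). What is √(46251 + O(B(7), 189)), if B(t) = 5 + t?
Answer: 3*√868413/13 ≈ 215.05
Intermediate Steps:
O(s, Y) = 2*Y/(-103 + s) (O(s, Y) = (2*Y)/(-103 + s) = 2*Y/(-103 + s))
√(46251 + O(B(7), 189)) = √(46251 + 2*189/(-103 + (5 + 7))) = √(46251 + 2*189/(-103 + 12)) = √(46251 + 2*189/(-91)) = √(46251 + 2*189*(-1/91)) = √(46251 - 54/13) = √(601209/13) = 3*√868413/13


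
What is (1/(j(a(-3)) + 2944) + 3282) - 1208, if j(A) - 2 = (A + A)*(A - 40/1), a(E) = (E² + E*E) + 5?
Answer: 4488137/2164 ≈ 2074.0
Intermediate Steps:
a(E) = 5 + 2*E² (a(E) = (E² + E²) + 5 = 2*E² + 5 = 5 + 2*E²)
j(A) = 2 + 2*A*(-40 + A) (j(A) = 2 + (A + A)*(A - 40/1) = 2 + (2*A)*(A - 40*1) = 2 + (2*A)*(A - 40) = 2 + (2*A)*(-40 + A) = 2 + 2*A*(-40 + A))
(1/(j(a(-3)) + 2944) + 3282) - 1208 = (1/((2 - 80*(5 + 2*(-3)²) + 2*(5 + 2*(-3)²)²) + 2944) + 3282) - 1208 = (1/((2 - 80*(5 + 2*9) + 2*(5 + 2*9)²) + 2944) + 3282) - 1208 = (1/((2 - 80*(5 + 18) + 2*(5 + 18)²) + 2944) + 3282) - 1208 = (1/((2 - 80*23 + 2*23²) + 2944) + 3282) - 1208 = (1/((2 - 1840 + 2*529) + 2944) + 3282) - 1208 = (1/((2 - 1840 + 1058) + 2944) + 3282) - 1208 = (1/(-780 + 2944) + 3282) - 1208 = (1/2164 + 3282) - 1208 = 7102249/2164 - 1208 = 4488137/2164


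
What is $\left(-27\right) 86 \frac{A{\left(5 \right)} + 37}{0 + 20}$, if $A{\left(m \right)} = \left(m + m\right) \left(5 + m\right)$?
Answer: $- \frac{159057}{10} \approx -15906.0$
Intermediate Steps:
$A{\left(m \right)} = 2 m \left(5 + m\right)$
$\left(-27\right) 86 \frac{A{\left(5 \right)} + 37}{0 + 20} = \left(-27\right) 86 \frac{2 \cdot 5 \left(5 + 5\right) + 37}{0 + 20} = - 2322 \frac{2 \cdot 5 \cdot 10 + 37}{20} = - 2322 \left(100 + 37\right) \frac{1}{20} = - 2322 \cdot 137 \cdot \frac{1}{20} = \left(-2322\right) \frac{137}{20} = - \frac{159057}{10}$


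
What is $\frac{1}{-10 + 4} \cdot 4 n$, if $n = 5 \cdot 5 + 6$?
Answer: $- \frac{62}{3} \approx -20.667$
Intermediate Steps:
$n = 31$ ($n = 25 + 6 = 31$)
$\frac{1}{-10 + 4} \cdot 4 n = \frac{1}{-10 + 4} \cdot 4 \cdot 31 = \frac{1}{-6} \cdot 4 \cdot 31 = \left(- \frac{1}{6}\right) 4 \cdot 31 = \left(- \frac{2}{3}\right) 31 = - \frac{62}{3}$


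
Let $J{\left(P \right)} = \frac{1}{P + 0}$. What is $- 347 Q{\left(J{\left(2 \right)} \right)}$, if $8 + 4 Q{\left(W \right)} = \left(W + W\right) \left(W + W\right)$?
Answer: $\frac{2429}{4} \approx 607.25$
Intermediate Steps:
$J{\left(P \right)} = \frac{1}{P}$
$Q{\left(W \right)} = -2 + W^{2}$ ($Q{\left(W \right)} = -2 + \frac{\left(W + W\right) \left(W + W\right)}{4} = -2 + \frac{2 W 2 W}{4} = -2 + \frac{4 W^{2}}{4} = -2 + W^{2}$)
$- 347 Q{\left(J{\left(2 \right)} \right)} = - 347 \left(-2 + \left(\frac{1}{2}\right)^{2}\right) = - 347 \left(-2 + \frac{1}{4}\right) = \left(-347\right) \left(- \frac{7}{4}\right) = \frac{2429}{4}$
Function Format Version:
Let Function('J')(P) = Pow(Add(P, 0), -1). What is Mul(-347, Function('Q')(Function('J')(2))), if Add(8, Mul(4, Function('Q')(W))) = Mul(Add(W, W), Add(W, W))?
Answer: Rational(2429, 4) ≈ 607.25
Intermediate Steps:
Function('J')(P) = Pow(P, -1)
Function('Q')(W) = Add(-2, Pow(W, 2)) (Function('Q')(W) = Add(-2, Mul(Rational(1, 4), Mul(Add(W, W), Add(W, W)))) = Add(-2, Mul(Rational(1, 4), Mul(Mul(2, W), Mul(2, W)))) = Add(-2, Mul(Rational(1, 4), Mul(4, Pow(W, 2)))) = Add(-2, Pow(W, 2)))
Mul(-347, Function('Q')(Function('J')(2))) = Mul(-347, Add(-2, Pow(Pow(2, -1), 2))) = Mul(-347, Add(-2, Pow(Rational(1, 2), 2))) = Mul(-347, Add(-2, Rational(1, 4))) = Mul(-347, Rational(-7, 4)) = Rational(2429, 4)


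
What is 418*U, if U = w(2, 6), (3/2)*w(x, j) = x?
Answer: 1672/3 ≈ 557.33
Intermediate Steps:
w(x, j) = 2*x/3
U = 4/3 (U = (⅔)*2 = 4/3 ≈ 1.3333)
418*U = 418*(4/3) = 1672/3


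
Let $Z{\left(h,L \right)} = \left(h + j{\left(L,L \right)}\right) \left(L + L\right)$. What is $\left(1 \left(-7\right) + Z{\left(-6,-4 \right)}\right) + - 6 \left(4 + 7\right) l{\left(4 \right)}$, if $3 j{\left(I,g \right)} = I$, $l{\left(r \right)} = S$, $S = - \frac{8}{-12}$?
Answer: $\frac{23}{3} \approx 7.6667$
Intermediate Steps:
$S = \frac{2}{3}$ ($S = \left(-8\right) \left(- \frac{1}{12}\right) = \frac{2}{3} \approx 0.66667$)
$l{\left(r \right)} = \frac{2}{3}$
$j{\left(I,g \right)} = \frac{I}{3}$
$Z{\left(h,L \right)} = 2 L \left(h + \frac{L}{3}\right)$ ($Z{\left(h,L \right)} = \left(h + \frac{L}{3}\right) \left(L + L\right) = \left(h + \frac{L}{3}\right) 2 L = 2 L \left(h + \frac{L}{3}\right)$)
$\left(1 \left(-7\right) + Z{\left(-6,-4 \right)}\right) + - 6 \left(4 + 7\right) l{\left(4 \right)} = \left(1 \left(-7\right) + \frac{2}{3} \left(-4\right) \left(-4 + 3 \left(-6\right)\right)\right) + - 6 \left(4 + 7\right) \frac{2}{3} = \left(-7 + \frac{2}{3} \left(-4\right) \left(-4 - 18\right)\right) + \left(-6\right) 11 \cdot \frac{2}{3} = \left(-7 + \frac{2}{3} \left(-4\right) \left(-22\right)\right) - 44 = \left(-7 + \frac{176}{3}\right) - 44 = \frac{155}{3} - 44 = \frac{23}{3}$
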